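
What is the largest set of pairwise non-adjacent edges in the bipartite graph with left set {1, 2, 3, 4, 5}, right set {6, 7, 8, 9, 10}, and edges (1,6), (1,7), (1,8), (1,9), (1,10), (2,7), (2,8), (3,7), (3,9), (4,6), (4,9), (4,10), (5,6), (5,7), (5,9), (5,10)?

Step 1: List the neighbors of each left vertex:
  1: 6, 7, 8, 9, 10
  2: 7, 8
  3: 7, 9
  4: 6, 9, 10
  5: 6, 7, 9, 10

Step 2: Greedily match left vertices, then look for augmenting paths:
  Match 1 -- 8
  Match 2 -- 7
  Match 3 -- 9
  Match 4 -- 10
  Match 5 -- 6
  No augmenting path remains.

Step 3: Verify this is maximum:
  Matching size 5 = min(|L|, |R|) = min(5, 5), which is an upper bound, so this matching is maximum.

Maximum matching: {(1,8), (2,7), (3,9), (4,10), (5,6)}
Size: 5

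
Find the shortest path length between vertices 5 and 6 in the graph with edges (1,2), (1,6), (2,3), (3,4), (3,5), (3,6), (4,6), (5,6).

Step 1: Build adjacency list:
  1: 2, 6
  2: 1, 3
  3: 2, 4, 5, 6
  4: 3, 6
  5: 3, 6
  6: 1, 3, 4, 5

Step 2: BFS from vertex 5 to find shortest path to 6:
  vertex 3 reached at distance 1
  vertex 6 reached at distance 1

Step 3: Shortest path: 5 -> 6
Path length: 1 edge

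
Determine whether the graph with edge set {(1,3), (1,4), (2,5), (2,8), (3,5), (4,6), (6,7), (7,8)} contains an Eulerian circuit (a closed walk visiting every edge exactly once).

Step 1: Find the degree of each vertex:
  deg(1) = 2
  deg(2) = 2
  deg(3) = 2
  deg(4) = 2
  deg(5) = 2
  deg(6) = 2
  deg(7) = 2
  deg(8) = 2

Step 2: Count vertices with odd degree:
  All vertices have even degree (0 odd-degree vertices)

Step 3: Apply Euler's theorem:
  - Eulerian circuit exists iff graph is connected and all vertices have even degree
  - Eulerian path exists iff graph is connected and has 0 or 2 odd-degree vertices

Graph is connected with 0 odd-degree vertices.
Both Eulerian circuit and Eulerian path exist.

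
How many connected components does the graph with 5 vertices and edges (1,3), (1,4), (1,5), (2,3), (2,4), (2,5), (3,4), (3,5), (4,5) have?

Step 1: Build adjacency list from edges:
  1: 3, 4, 5
  2: 3, 4, 5
  3: 1, 2, 4, 5
  4: 1, 2, 3, 5
  5: 1, 2, 3, 4

Step 2: Run BFS/DFS from vertex 1:
  Visited: {1, 3, 4, 5, 2}
  Reached 5 of 5 vertices

Step 3: All 5 vertices reached from vertex 1, so the graph is connected.
Number of connected components: 1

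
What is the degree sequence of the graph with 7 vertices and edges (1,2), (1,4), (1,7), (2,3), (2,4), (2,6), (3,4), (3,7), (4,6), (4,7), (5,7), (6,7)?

Step 1: Count edges incident to each vertex:
  deg(1) = 3 (neighbors: 2, 4, 7)
  deg(2) = 4 (neighbors: 1, 3, 4, 6)
  deg(3) = 3 (neighbors: 2, 4, 7)
  deg(4) = 5 (neighbors: 1, 2, 3, 6, 7)
  deg(5) = 1 (neighbors: 7)
  deg(6) = 3 (neighbors: 2, 4, 7)
  deg(7) = 5 (neighbors: 1, 3, 4, 5, 6)

Step 2: Sort degrees in non-increasing order:
  Degrees: [3, 4, 3, 5, 1, 3, 5] -> sorted: [5, 5, 4, 3, 3, 3, 1]

Degree sequence: [5, 5, 4, 3, 3, 3, 1]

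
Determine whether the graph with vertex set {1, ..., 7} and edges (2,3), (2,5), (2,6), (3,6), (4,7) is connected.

Step 1: Build adjacency list from edges:
  1: (none)
  2: 3, 5, 6
  3: 2, 6
  4: 7
  5: 2
  6: 2, 3
  7: 4

Step 2: Run BFS/DFS from vertex 1:
  Visited: {1}
  Reached 1 of 7 vertices

Step 3: Only 1 of 7 vertices reached. Graph is disconnected.
Connected components: {1}, {2, 3, 5, 6}, {4, 7}
Answer: No, the graph is not connected (3 components).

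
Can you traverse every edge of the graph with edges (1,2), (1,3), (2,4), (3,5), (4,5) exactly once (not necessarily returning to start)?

Step 1: Find the degree of each vertex:
  deg(1) = 2
  deg(2) = 2
  deg(3) = 2
  deg(4) = 2
  deg(5) = 2

Step 2: Count vertices with odd degree:
  All vertices have even degree (0 odd-degree vertices)

Step 3: Apply Euler's theorem:
  - Eulerian circuit exists iff graph is connected and all vertices have even degree
  - Eulerian path exists iff graph is connected and has 0 or 2 odd-degree vertices

Graph is connected with 0 odd-degree vertices.
Both Eulerian circuit and Eulerian path exist.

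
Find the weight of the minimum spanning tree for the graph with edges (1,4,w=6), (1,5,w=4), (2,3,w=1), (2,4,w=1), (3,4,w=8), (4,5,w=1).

Apply Kruskal's algorithm (sort edges by weight, add if no cycle):

Sorted edges by weight:
  (2,3) w=1
  (2,4) w=1
  (4,5) w=1
  (1,5) w=4
  (1,4) w=6
  (3,4) w=8

Add edge (2,3) w=1 -- no cycle. Running total: 1
Add edge (2,4) w=1 -- no cycle. Running total: 2
Add edge (4,5) w=1 -- no cycle. Running total: 3
Add edge (1,5) w=4 -- no cycle. Running total: 7

MST edges: (2,3,w=1), (2,4,w=1), (4,5,w=1), (1,5,w=4)
Total MST weight: 1 + 1 + 1 + 4 = 7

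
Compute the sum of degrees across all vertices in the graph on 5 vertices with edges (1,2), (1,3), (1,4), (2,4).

Step 1: Count edges incident to each vertex:
  deg(1) = 3 (neighbors: 2, 3, 4)
  deg(2) = 2 (neighbors: 1, 4)
  deg(3) = 1 (neighbors: 1)
  deg(4) = 2 (neighbors: 1, 2)
  deg(5) = 0 (neighbors: none)

Step 2: Sum all degrees:
  3 + 2 + 1 + 2 + 0 = 8

Verification: sum of degrees = 2 * |E| = 2 * 4 = 8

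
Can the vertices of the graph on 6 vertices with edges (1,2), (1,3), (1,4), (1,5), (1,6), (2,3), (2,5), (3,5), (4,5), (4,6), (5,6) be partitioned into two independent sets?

Step 1: Attempt 2-coloring using BFS:
  Start at vertex 1, assign color 0
  Color vertex 2 with color 1 (neighbor of 1)
  Color vertex 3 with color 1 (neighbor of 1)
  Color vertex 4 with color 1 (neighbor of 1)
  Color vertex 5 with color 1 (neighbor of 1)
  Color vertex 6 with color 1 (neighbor of 1)

Step 2: Conflict found! Vertices 2 and 3 are adjacent but have the same color.
This means the graph contains an odd cycle.

The graph is NOT bipartite.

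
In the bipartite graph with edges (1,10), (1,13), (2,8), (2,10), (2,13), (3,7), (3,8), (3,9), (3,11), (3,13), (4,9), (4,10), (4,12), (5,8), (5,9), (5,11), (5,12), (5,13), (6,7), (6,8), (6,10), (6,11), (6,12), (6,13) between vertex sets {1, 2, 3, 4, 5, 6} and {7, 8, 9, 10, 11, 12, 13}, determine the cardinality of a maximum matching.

Step 1: List the neighbors of each left vertex:
  1: 10, 13
  2: 8, 10, 13
  3: 7, 8, 9, 11, 13
  4: 9, 10, 12
  5: 8, 9, 11, 12, 13
  6: 7, 8, 10, 11, 12, 13

Step 2: Greedily match left vertices, then look for augmenting paths:
  Match 1 -- 10
  Match 2 -- 8
  Match 3 -- 7
  Match 4 -- 9
  Match 5 -- 11
  Match 6 -- 12
  No augmenting path remains.

Step 3: Verify this is maximum:
  Matching size 6 = min(|L|, |R|) = min(6, 7), which is an upper bound, so this matching is maximum.

Maximum matching: {(1,10), (2,8), (3,7), (4,9), (5,11), (6,12)}
Size: 6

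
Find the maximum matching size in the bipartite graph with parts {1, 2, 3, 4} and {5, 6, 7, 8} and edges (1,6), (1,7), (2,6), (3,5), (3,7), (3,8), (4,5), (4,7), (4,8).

Step 1: List the neighbors of each left vertex:
  1: 6, 7
  2: 6
  3: 5, 7, 8
  4: 5, 7, 8

Step 2: Greedily match left vertices, then look for augmenting paths:
  Match 1 -- 7
  Match 2 -- 6
  Match 3 -- 5
  Match 4 -- 8
  No augmenting path remains.

Step 3: Verify this is maximum:
  Matching size 4 = min(|L|, |R|) = min(4, 4), which is an upper bound, so this matching is maximum.

Maximum matching: {(1,7), (2,6), (3,5), (4,8)}
Size: 4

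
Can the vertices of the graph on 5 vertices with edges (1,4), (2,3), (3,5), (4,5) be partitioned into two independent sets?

Step 1: Attempt 2-coloring using BFS:
  Start at vertex 1, assign color 0
  Color vertex 4 with color 1 (neighbor of 1)
  Color vertex 5 with color 0 (neighbor of 4)
  Color vertex 3 with color 1 (neighbor of 5)
  Color vertex 2 with color 0 (neighbor of 3)

Step 2: 2-coloring succeeded. No conflicts found.
  Set A (color 0): {1, 2, 5}
  Set B (color 1): {3, 4}

The graph is bipartite with partition {1, 2, 5}, {3, 4}.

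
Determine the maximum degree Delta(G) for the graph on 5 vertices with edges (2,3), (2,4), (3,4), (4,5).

Step 1: Count edges incident to each vertex:
  deg(1) = 0 (neighbors: none)
  deg(2) = 2 (neighbors: 3, 4)
  deg(3) = 2 (neighbors: 2, 4)
  deg(4) = 3 (neighbors: 2, 3, 5)
  deg(5) = 1 (neighbors: 4)

Step 2: Find maximum:
  max(0, 2, 2, 3, 1) = 3 (vertex 4)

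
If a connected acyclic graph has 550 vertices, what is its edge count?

A tree on n vertices always has exactly n - 1 edges.
For n = 550: edges = 550 - 1 = 549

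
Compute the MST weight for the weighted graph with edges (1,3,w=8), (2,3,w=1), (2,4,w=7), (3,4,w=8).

Apply Kruskal's algorithm (sort edges by weight, add if no cycle):

Sorted edges by weight:
  (2,3) w=1
  (2,4) w=7
  (1,3) w=8
  (3,4) w=8

Add edge (2,3) w=1 -- no cycle. Running total: 1
Add edge (2,4) w=7 -- no cycle. Running total: 8
Add edge (1,3) w=8 -- no cycle. Running total: 16

MST edges: (2,3,w=1), (2,4,w=7), (1,3,w=8)
Total MST weight: 1 + 7 + 8 = 16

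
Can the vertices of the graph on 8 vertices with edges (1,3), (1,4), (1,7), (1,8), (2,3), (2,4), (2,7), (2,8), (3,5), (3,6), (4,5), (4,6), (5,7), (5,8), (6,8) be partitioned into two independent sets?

Step 1: Attempt 2-coloring using BFS:
  Start at vertex 1, assign color 0
  Color vertex 3 with color 1 (neighbor of 1)
  Color vertex 4 with color 1 (neighbor of 1)
  Color vertex 7 with color 1 (neighbor of 1)
  Color vertex 8 with color 1 (neighbor of 1)
  Color vertex 2 with color 0 (neighbor of 3)
  Color vertex 5 with color 0 (neighbor of 3)
  Color vertex 6 with color 0 (neighbor of 3)

Step 2: 2-coloring succeeded. No conflicts found.
  Set A (color 0): {1, 2, 5, 6}
  Set B (color 1): {3, 4, 7, 8}

The graph is bipartite with partition {1, 2, 5, 6}, {3, 4, 7, 8}.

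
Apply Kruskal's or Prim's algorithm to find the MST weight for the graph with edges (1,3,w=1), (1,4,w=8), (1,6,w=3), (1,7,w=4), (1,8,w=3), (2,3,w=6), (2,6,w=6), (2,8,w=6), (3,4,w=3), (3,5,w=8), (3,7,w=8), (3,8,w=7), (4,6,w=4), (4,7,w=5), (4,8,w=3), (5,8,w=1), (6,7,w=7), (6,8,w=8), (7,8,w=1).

Apply Kruskal's algorithm (sort edges by weight, add if no cycle):

Sorted edges by weight:
  (1,3) w=1
  (5,8) w=1
  (7,8) w=1
  (1,6) w=3
  (1,8) w=3
  (3,4) w=3
  (4,8) w=3
  (1,7) w=4
  (4,6) w=4
  (4,7) w=5
  (2,8) w=6
  (2,3) w=6
  (2,6) w=6
  (3,8) w=7
  (6,7) w=7
  (1,4) w=8
  (3,7) w=8
  (3,5) w=8
  (6,8) w=8

Add edge (1,3) w=1 -- no cycle. Running total: 1
Add edge (5,8) w=1 -- no cycle. Running total: 2
Add edge (7,8) w=1 -- no cycle. Running total: 3
Add edge (1,6) w=3 -- no cycle. Running total: 6
Add edge (1,8) w=3 -- no cycle. Running total: 9
Add edge (3,4) w=3 -- no cycle. Running total: 12
Skip edge (4,8) w=3 -- would create cycle
Skip edge (1,7) w=4 -- would create cycle
Skip edge (4,6) w=4 -- would create cycle
Skip edge (4,7) w=5 -- would create cycle
Add edge (2,8) w=6 -- no cycle. Running total: 18

MST edges: (1,3,w=1), (5,8,w=1), (7,8,w=1), (1,6,w=3), (1,8,w=3), (3,4,w=3), (2,8,w=6)
Total MST weight: 1 + 1 + 1 + 3 + 3 + 3 + 6 = 18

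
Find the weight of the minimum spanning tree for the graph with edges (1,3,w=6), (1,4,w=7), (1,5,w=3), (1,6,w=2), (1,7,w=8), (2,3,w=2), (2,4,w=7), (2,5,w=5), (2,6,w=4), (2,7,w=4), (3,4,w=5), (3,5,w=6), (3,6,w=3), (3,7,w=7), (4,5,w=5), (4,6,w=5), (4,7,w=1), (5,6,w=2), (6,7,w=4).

Apply Kruskal's algorithm (sort edges by weight, add if no cycle):

Sorted edges by weight:
  (4,7) w=1
  (1,6) w=2
  (2,3) w=2
  (5,6) w=2
  (1,5) w=3
  (3,6) w=3
  (2,6) w=4
  (2,7) w=4
  (6,7) w=4
  (2,5) w=5
  (3,4) w=5
  (4,5) w=5
  (4,6) w=5
  (1,3) w=6
  (3,5) w=6
  (1,4) w=7
  (2,4) w=7
  (3,7) w=7
  (1,7) w=8

Add edge (4,7) w=1 -- no cycle. Running total: 1
Add edge (1,6) w=2 -- no cycle. Running total: 3
Add edge (2,3) w=2 -- no cycle. Running total: 5
Add edge (5,6) w=2 -- no cycle. Running total: 7
Skip edge (1,5) w=3 -- would create cycle
Add edge (3,6) w=3 -- no cycle. Running total: 10
Skip edge (2,6) w=4 -- would create cycle
Add edge (2,7) w=4 -- no cycle. Running total: 14

MST edges: (4,7,w=1), (1,6,w=2), (2,3,w=2), (5,6,w=2), (3,6,w=3), (2,7,w=4)
Total MST weight: 1 + 2 + 2 + 2 + 3 + 4 = 14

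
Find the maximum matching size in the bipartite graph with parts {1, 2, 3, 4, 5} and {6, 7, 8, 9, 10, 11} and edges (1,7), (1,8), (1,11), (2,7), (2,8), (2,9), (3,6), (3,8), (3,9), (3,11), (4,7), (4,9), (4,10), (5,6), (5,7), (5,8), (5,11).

Step 1: List the neighbors of each left vertex:
  1: 7, 8, 11
  2: 7, 8, 9
  3: 6, 8, 9, 11
  4: 7, 9, 10
  5: 6, 7, 8, 11

Step 2: Greedily match left vertices, then look for augmenting paths:
  Match 1 -- 7
  Match 2 -- 8
  Match 3 -- 6
  Match 4 -- 9
  Match 5 -- 11
  No augmenting path remains.

Step 3: Verify this is maximum:
  Matching size 5 = min(|L|, |R|) = min(5, 6), which is an upper bound, so this matching is maximum.

Maximum matching: {(1,7), (2,8), (3,6), (4,9), (5,11)}
Size: 5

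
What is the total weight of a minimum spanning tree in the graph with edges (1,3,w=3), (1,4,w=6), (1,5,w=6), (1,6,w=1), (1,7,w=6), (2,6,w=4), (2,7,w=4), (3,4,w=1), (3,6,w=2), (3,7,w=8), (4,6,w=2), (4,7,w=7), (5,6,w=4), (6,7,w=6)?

Apply Kruskal's algorithm (sort edges by weight, add if no cycle):

Sorted edges by weight:
  (1,6) w=1
  (3,4) w=1
  (3,6) w=2
  (4,6) w=2
  (1,3) w=3
  (2,6) w=4
  (2,7) w=4
  (5,6) w=4
  (1,4) w=6
  (1,5) w=6
  (1,7) w=6
  (6,7) w=6
  (4,7) w=7
  (3,7) w=8

Add edge (1,6) w=1 -- no cycle. Running total: 1
Add edge (3,4) w=1 -- no cycle. Running total: 2
Add edge (3,6) w=2 -- no cycle. Running total: 4
Skip edge (4,6) w=2 -- would create cycle
Skip edge (1,3) w=3 -- would create cycle
Add edge (2,6) w=4 -- no cycle. Running total: 8
Add edge (2,7) w=4 -- no cycle. Running total: 12
Add edge (5,6) w=4 -- no cycle. Running total: 16

MST edges: (1,6,w=1), (3,4,w=1), (3,6,w=2), (2,6,w=4), (2,7,w=4), (5,6,w=4)
Total MST weight: 1 + 1 + 2 + 4 + 4 + 4 = 16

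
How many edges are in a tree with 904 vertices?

A tree on n vertices always has exactly n - 1 edges.
For n = 904: edges = 904 - 1 = 903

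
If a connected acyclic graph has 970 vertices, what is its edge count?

A tree on n vertices always has exactly n - 1 edges.
For n = 970: edges = 970 - 1 = 969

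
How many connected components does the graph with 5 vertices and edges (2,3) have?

Step 1: Build adjacency list from edges:
  1: (none)
  2: 3
  3: 2
  4: (none)
  5: (none)

Step 2: Run BFS/DFS from vertex 1:
  Visited: {1}
  Reached 1 of 5 vertices

Step 3: Only 1 of 5 vertices reached. Graph is disconnected.
Connected components: {1}, {2, 3}, {4}, {5}
Number of connected components: 4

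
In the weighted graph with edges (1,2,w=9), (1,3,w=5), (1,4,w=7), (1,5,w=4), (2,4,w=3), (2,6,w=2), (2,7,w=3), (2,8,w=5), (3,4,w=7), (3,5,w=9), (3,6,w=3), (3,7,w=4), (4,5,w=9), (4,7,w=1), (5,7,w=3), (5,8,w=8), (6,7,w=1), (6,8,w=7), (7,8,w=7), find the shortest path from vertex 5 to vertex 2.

Step 1: Build adjacency list with weights:
  1: 2(w=9), 3(w=5), 4(w=7), 5(w=4)
  2: 1(w=9), 4(w=3), 6(w=2), 7(w=3), 8(w=5)
  3: 1(w=5), 4(w=7), 5(w=9), 6(w=3), 7(w=4)
  4: 1(w=7), 2(w=3), 3(w=7), 5(w=9), 7(w=1)
  5: 1(w=4), 3(w=9), 4(w=9), 7(w=3), 8(w=8)
  6: 2(w=2), 3(w=3), 7(w=1), 8(w=7)
  7: 2(w=3), 3(w=4), 4(w=1), 5(w=3), 6(w=1), 8(w=7)
  8: 2(w=5), 5(w=8), 6(w=7), 7(w=7)

Step 2: Apply Dijkstra's algorithm from vertex 5:
  Visit vertex 5 (distance=0)
    Update dist[1] = 4
    Update dist[3] = 9
    Update dist[4] = 9
    Update dist[7] = 3
    Update dist[8] = 8
  Visit vertex 7 (distance=3)
    Update dist[2] = 6
    Update dist[3] = 7
    Update dist[4] = 4
    Update dist[6] = 4
  Visit vertex 1 (distance=4)
  Visit vertex 4 (distance=4)
  Visit vertex 6 (distance=4)
  Visit vertex 2 (distance=6)

Step 3: Shortest path: 5 -> 7 -> 2
Total weight: 3 + 3 = 6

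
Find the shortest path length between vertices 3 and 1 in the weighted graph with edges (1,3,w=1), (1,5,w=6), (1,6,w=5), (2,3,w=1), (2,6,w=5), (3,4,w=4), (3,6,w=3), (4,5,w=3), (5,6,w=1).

Step 1: Build adjacency list with weights:
  1: 3(w=1), 5(w=6), 6(w=5)
  2: 3(w=1), 6(w=5)
  3: 1(w=1), 2(w=1), 4(w=4), 6(w=3)
  4: 3(w=4), 5(w=3)
  5: 1(w=6), 4(w=3), 6(w=1)
  6: 1(w=5), 2(w=5), 3(w=3), 5(w=1)

Step 2: Apply Dijkstra's algorithm from vertex 3:
  Visit vertex 3 (distance=0)
    Update dist[1] = 1
    Update dist[2] = 1
    Update dist[4] = 4
    Update dist[6] = 3
  Visit vertex 1 (distance=1)
    Update dist[5] = 7

Step 3: Shortest path: 3 -> 1
Total weight: 1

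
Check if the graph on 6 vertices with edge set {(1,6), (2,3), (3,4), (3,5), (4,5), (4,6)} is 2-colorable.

Step 1: Attempt 2-coloring using BFS:
  Start at vertex 1, assign color 0
  Color vertex 6 with color 1 (neighbor of 1)
  Color vertex 4 with color 0 (neighbor of 6)
  Color vertex 3 with color 1 (neighbor of 4)
  Color vertex 5 with color 1 (neighbor of 4)
  Color vertex 2 with color 0 (neighbor of 3)

Step 2: Conflict found! Vertices 3 and 5 are adjacent but have the same color.
This means the graph contains an odd cycle.

The graph is NOT bipartite.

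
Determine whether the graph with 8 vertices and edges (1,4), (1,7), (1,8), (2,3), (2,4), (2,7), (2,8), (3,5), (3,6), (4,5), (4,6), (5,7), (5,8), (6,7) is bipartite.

Step 1: Attempt 2-coloring using BFS:
  Start at vertex 1, assign color 0
  Color vertex 4 with color 1 (neighbor of 1)
  Color vertex 7 with color 1 (neighbor of 1)
  Color vertex 8 with color 1 (neighbor of 1)
  Color vertex 2 with color 0 (neighbor of 4)
  Color vertex 5 with color 0 (neighbor of 4)
  Color vertex 6 with color 0 (neighbor of 4)
  Color vertex 3 with color 1 (neighbor of 2)

Step 2: 2-coloring succeeded. No conflicts found.
  Set A (color 0): {1, 2, 5, 6}
  Set B (color 1): {3, 4, 7, 8}

The graph is bipartite with partition {1, 2, 5, 6}, {3, 4, 7, 8}.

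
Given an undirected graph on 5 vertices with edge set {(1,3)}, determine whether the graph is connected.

Step 1: Build adjacency list from edges:
  1: 3
  2: (none)
  3: 1
  4: (none)
  5: (none)

Step 2: Run BFS/DFS from vertex 1:
  Visited: {1, 3}
  Reached 2 of 5 vertices

Step 3: Only 2 of 5 vertices reached. Graph is disconnected.
Connected components: {1, 3}, {2}, {4}, {5}
Answer: No, the graph is not connected (4 components).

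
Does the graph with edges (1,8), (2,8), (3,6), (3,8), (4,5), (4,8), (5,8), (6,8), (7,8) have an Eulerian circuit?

Step 1: Find the degree of each vertex:
  deg(1) = 1
  deg(2) = 1
  deg(3) = 2
  deg(4) = 2
  deg(5) = 2
  deg(6) = 2
  deg(7) = 1
  deg(8) = 7

Step 2: Count vertices with odd degree:
  Odd-degree vertices: 1, 2, 7, 8 (4 total)

Step 3: Apply Euler's theorem:
  - Eulerian circuit exists iff graph is connected and all vertices have even degree
  - Eulerian path exists iff graph is connected and has 0 or 2 odd-degree vertices

Graph has 4 odd-degree vertices (need 0 or 2).
Neither Eulerian path nor Eulerian circuit exists.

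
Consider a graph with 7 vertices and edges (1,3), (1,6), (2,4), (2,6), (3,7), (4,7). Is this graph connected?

Step 1: Build adjacency list from edges:
  1: 3, 6
  2: 4, 6
  3: 1, 7
  4: 2, 7
  5: (none)
  6: 1, 2
  7: 3, 4

Step 2: Run BFS/DFS from vertex 1:
  Visited: {1, 3, 6, 7, 2, 4}
  Reached 6 of 7 vertices

Step 3: Only 6 of 7 vertices reached. Graph is disconnected.
Connected components: {1, 2, 3, 4, 6, 7}, {5}
Answer: No, the graph is not connected (2 components).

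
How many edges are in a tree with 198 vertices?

A tree on n vertices always has exactly n - 1 edges.
For n = 198: edges = 198 - 1 = 197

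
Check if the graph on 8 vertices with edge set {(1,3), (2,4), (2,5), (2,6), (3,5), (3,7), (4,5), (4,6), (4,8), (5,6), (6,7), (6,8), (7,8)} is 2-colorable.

Step 1: Attempt 2-coloring using BFS:
  Start at vertex 1, assign color 0
  Color vertex 3 with color 1 (neighbor of 1)
  Color vertex 5 with color 0 (neighbor of 3)
  Color vertex 7 with color 0 (neighbor of 3)
  Color vertex 2 with color 1 (neighbor of 5)
  Color vertex 4 with color 1 (neighbor of 5)
  Color vertex 6 with color 1 (neighbor of 5)
  Color vertex 8 with color 1 (neighbor of 7)

Step 2: Conflict found! Vertices 2 and 4 are adjacent but have the same color.
This means the graph contains an odd cycle.

The graph is NOT bipartite.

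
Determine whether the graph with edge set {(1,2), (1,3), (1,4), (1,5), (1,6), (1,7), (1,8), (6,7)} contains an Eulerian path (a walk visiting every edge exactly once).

Step 1: Find the degree of each vertex:
  deg(1) = 7
  deg(2) = 1
  deg(3) = 1
  deg(4) = 1
  deg(5) = 1
  deg(6) = 2
  deg(7) = 2
  deg(8) = 1

Step 2: Count vertices with odd degree:
  Odd-degree vertices: 1, 2, 3, 4, 5, 8 (6 total)

Step 3: Apply Euler's theorem:
  - Eulerian circuit exists iff graph is connected and all vertices have even degree
  - Eulerian path exists iff graph is connected and has 0 or 2 odd-degree vertices

Graph has 6 odd-degree vertices (need 0 or 2).
Neither Eulerian path nor Eulerian circuit exists.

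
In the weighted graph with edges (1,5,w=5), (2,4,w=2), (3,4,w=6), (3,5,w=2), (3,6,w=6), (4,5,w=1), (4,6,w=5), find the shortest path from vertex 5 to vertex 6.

Step 1: Build adjacency list with weights:
  1: 5(w=5)
  2: 4(w=2)
  3: 4(w=6), 5(w=2), 6(w=6)
  4: 2(w=2), 3(w=6), 5(w=1), 6(w=5)
  5: 1(w=5), 3(w=2), 4(w=1)
  6: 3(w=6), 4(w=5)

Step 2: Apply Dijkstra's algorithm from vertex 5:
  Visit vertex 5 (distance=0)
    Update dist[1] = 5
    Update dist[3] = 2
    Update dist[4] = 1
  Visit vertex 4 (distance=1)
    Update dist[2] = 3
    Update dist[6] = 6
  Visit vertex 3 (distance=2)
  Visit vertex 2 (distance=3)
  Visit vertex 1 (distance=5)
  Visit vertex 6 (distance=6)

Step 3: Shortest path: 5 -> 4 -> 6
Total weight: 1 + 5 = 6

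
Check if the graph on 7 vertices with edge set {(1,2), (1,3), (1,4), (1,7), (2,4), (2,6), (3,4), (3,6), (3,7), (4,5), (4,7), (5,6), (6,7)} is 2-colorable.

Step 1: Attempt 2-coloring using BFS:
  Start at vertex 1, assign color 0
  Color vertex 2 with color 1 (neighbor of 1)
  Color vertex 3 with color 1 (neighbor of 1)
  Color vertex 4 with color 1 (neighbor of 1)
  Color vertex 7 with color 1 (neighbor of 1)

Step 2: Conflict found! Vertices 2 and 4 are adjacent but have the same color.
This means the graph contains an odd cycle.

The graph is NOT bipartite.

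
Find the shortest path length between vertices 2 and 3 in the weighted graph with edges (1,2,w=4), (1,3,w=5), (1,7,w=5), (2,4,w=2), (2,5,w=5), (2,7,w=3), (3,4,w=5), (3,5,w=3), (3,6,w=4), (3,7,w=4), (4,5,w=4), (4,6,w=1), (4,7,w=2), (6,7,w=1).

Step 1: Build adjacency list with weights:
  1: 2(w=4), 3(w=5), 7(w=5)
  2: 1(w=4), 4(w=2), 5(w=5), 7(w=3)
  3: 1(w=5), 4(w=5), 5(w=3), 6(w=4), 7(w=4)
  4: 2(w=2), 3(w=5), 5(w=4), 6(w=1), 7(w=2)
  5: 2(w=5), 3(w=3), 4(w=4)
  6: 3(w=4), 4(w=1), 7(w=1)
  7: 1(w=5), 2(w=3), 3(w=4), 4(w=2), 6(w=1)

Step 2: Apply Dijkstra's algorithm from vertex 2:
  Visit vertex 2 (distance=0)
    Update dist[1] = 4
    Update dist[4] = 2
    Update dist[5] = 5
    Update dist[7] = 3
  Visit vertex 4 (distance=2)
    Update dist[3] = 7
    Update dist[6] = 3
  Visit vertex 6 (distance=3)
  Visit vertex 7 (distance=3)
  Visit vertex 1 (distance=4)
  Visit vertex 5 (distance=5)
  Visit vertex 3 (distance=7)

Step 3: Shortest path: 2 -> 7 -> 3
Total weight: 3 + 4 = 7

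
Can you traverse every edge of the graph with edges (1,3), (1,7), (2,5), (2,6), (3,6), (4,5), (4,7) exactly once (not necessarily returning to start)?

Step 1: Find the degree of each vertex:
  deg(1) = 2
  deg(2) = 2
  deg(3) = 2
  deg(4) = 2
  deg(5) = 2
  deg(6) = 2
  deg(7) = 2

Step 2: Count vertices with odd degree:
  All vertices have even degree (0 odd-degree vertices)

Step 3: Apply Euler's theorem:
  - Eulerian circuit exists iff graph is connected and all vertices have even degree
  - Eulerian path exists iff graph is connected and has 0 or 2 odd-degree vertices

Graph is connected with 0 odd-degree vertices.
Both Eulerian circuit and Eulerian path exist.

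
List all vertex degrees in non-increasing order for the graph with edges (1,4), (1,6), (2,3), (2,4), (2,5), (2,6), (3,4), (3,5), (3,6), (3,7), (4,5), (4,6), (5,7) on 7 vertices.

Step 1: Count edges incident to each vertex:
  deg(1) = 2 (neighbors: 4, 6)
  deg(2) = 4 (neighbors: 3, 4, 5, 6)
  deg(3) = 5 (neighbors: 2, 4, 5, 6, 7)
  deg(4) = 5 (neighbors: 1, 2, 3, 5, 6)
  deg(5) = 4 (neighbors: 2, 3, 4, 7)
  deg(6) = 4 (neighbors: 1, 2, 3, 4)
  deg(7) = 2 (neighbors: 3, 5)

Step 2: Sort degrees in non-increasing order:
  Degrees: [2, 4, 5, 5, 4, 4, 2] -> sorted: [5, 5, 4, 4, 4, 2, 2]

Degree sequence: [5, 5, 4, 4, 4, 2, 2]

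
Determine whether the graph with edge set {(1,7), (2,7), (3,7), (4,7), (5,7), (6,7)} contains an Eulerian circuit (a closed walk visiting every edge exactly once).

Step 1: Find the degree of each vertex:
  deg(1) = 1
  deg(2) = 1
  deg(3) = 1
  deg(4) = 1
  deg(5) = 1
  deg(6) = 1
  deg(7) = 6

Step 2: Count vertices with odd degree:
  Odd-degree vertices: 1, 2, 3, 4, 5, 6 (6 total)

Step 3: Apply Euler's theorem:
  - Eulerian circuit exists iff graph is connected and all vertices have even degree
  - Eulerian path exists iff graph is connected and has 0 or 2 odd-degree vertices

Graph has 6 odd-degree vertices (need 0 or 2).
Neither Eulerian path nor Eulerian circuit exists.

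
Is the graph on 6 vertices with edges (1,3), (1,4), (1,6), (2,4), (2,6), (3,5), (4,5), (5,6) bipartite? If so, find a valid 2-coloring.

Step 1: Attempt 2-coloring using BFS:
  Start at vertex 1, assign color 0
  Color vertex 3 with color 1 (neighbor of 1)
  Color vertex 4 with color 1 (neighbor of 1)
  Color vertex 6 with color 1 (neighbor of 1)
  Color vertex 5 with color 0 (neighbor of 3)
  Color vertex 2 with color 0 (neighbor of 4)

Step 2: 2-coloring succeeded. No conflicts found.
  Set A (color 0): {1, 2, 5}
  Set B (color 1): {3, 4, 6}

The graph is bipartite with partition {1, 2, 5}, {3, 4, 6}.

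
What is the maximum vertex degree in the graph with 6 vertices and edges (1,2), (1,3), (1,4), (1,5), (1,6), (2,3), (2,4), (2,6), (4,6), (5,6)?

Step 1: Count edges incident to each vertex:
  deg(1) = 5 (neighbors: 2, 3, 4, 5, 6)
  deg(2) = 4 (neighbors: 1, 3, 4, 6)
  deg(3) = 2 (neighbors: 1, 2)
  deg(4) = 3 (neighbors: 1, 2, 6)
  deg(5) = 2 (neighbors: 1, 6)
  deg(6) = 4 (neighbors: 1, 2, 4, 5)

Step 2: Find maximum:
  max(5, 4, 2, 3, 2, 4) = 5 (vertex 1)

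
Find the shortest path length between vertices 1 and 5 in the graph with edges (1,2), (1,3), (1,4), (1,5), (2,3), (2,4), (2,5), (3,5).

Step 1: Build adjacency list:
  1: 2, 3, 4, 5
  2: 1, 3, 4, 5
  3: 1, 2, 5
  4: 1, 2
  5: 1, 2, 3

Step 2: BFS from vertex 1 to find shortest path to 5:
  vertex 2 reached at distance 1
  vertex 3 reached at distance 1
  vertex 4 reached at distance 1
  vertex 5 reached at distance 1

Step 3: Shortest path: 1 -> 5
Path length: 1 edge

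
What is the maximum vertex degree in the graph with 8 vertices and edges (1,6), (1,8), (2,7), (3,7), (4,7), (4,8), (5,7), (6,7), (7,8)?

Step 1: Count edges incident to each vertex:
  deg(1) = 2 (neighbors: 6, 8)
  deg(2) = 1 (neighbors: 7)
  deg(3) = 1 (neighbors: 7)
  deg(4) = 2 (neighbors: 7, 8)
  deg(5) = 1 (neighbors: 7)
  deg(6) = 2 (neighbors: 1, 7)
  deg(7) = 6 (neighbors: 2, 3, 4, 5, 6, 8)
  deg(8) = 3 (neighbors: 1, 4, 7)

Step 2: Find maximum:
  max(2, 1, 1, 2, 1, 2, 6, 3) = 6 (vertex 7)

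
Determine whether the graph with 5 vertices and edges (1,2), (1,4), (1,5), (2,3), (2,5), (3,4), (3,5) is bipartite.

Step 1: Attempt 2-coloring using BFS:
  Start at vertex 1, assign color 0
  Color vertex 2 with color 1 (neighbor of 1)
  Color vertex 4 with color 1 (neighbor of 1)
  Color vertex 5 with color 1 (neighbor of 1)
  Color vertex 3 with color 0 (neighbor of 2)

Step 2: Conflict found! Vertices 2 and 5 are adjacent but have the same color.
This means the graph contains an odd cycle.

The graph is NOT bipartite.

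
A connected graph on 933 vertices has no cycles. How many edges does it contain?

A tree on n vertices always has exactly n - 1 edges.
For n = 933: edges = 933 - 1 = 932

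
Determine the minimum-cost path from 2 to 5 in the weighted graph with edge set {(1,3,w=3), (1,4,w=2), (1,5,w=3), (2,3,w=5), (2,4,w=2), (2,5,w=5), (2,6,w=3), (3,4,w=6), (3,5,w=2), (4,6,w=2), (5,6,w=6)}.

Step 1: Build adjacency list with weights:
  1: 3(w=3), 4(w=2), 5(w=3)
  2: 3(w=5), 4(w=2), 5(w=5), 6(w=3)
  3: 1(w=3), 2(w=5), 4(w=6), 5(w=2)
  4: 1(w=2), 2(w=2), 3(w=6), 6(w=2)
  5: 1(w=3), 2(w=5), 3(w=2), 6(w=6)
  6: 2(w=3), 4(w=2), 5(w=6)

Step 2: Apply Dijkstra's algorithm from vertex 2:
  Visit vertex 2 (distance=0)
    Update dist[3] = 5
    Update dist[4] = 2
    Update dist[5] = 5
    Update dist[6] = 3
  Visit vertex 4 (distance=2)
    Update dist[1] = 4
  Visit vertex 6 (distance=3)
  Visit vertex 1 (distance=4)
  Visit vertex 3 (distance=5)
  Visit vertex 5 (distance=5)

Step 3: Shortest path: 2 -> 5
Total weight: 5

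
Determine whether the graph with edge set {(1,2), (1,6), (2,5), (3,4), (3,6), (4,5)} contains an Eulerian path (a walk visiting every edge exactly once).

Step 1: Find the degree of each vertex:
  deg(1) = 2
  deg(2) = 2
  deg(3) = 2
  deg(4) = 2
  deg(5) = 2
  deg(6) = 2

Step 2: Count vertices with odd degree:
  All vertices have even degree (0 odd-degree vertices)

Step 3: Apply Euler's theorem:
  - Eulerian circuit exists iff graph is connected and all vertices have even degree
  - Eulerian path exists iff graph is connected and has 0 or 2 odd-degree vertices

Graph is connected with 0 odd-degree vertices.
Both Eulerian circuit and Eulerian path exist.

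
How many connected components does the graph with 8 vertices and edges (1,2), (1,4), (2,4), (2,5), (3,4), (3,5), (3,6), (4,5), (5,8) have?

Step 1: Build adjacency list from edges:
  1: 2, 4
  2: 1, 4, 5
  3: 4, 5, 6
  4: 1, 2, 3, 5
  5: 2, 3, 4, 8
  6: 3
  7: (none)
  8: 5

Step 2: Run BFS/DFS from vertex 1:
  Visited: {1, 2, 4, 5, 3, 8, 6}
  Reached 7 of 8 vertices

Step 3: Only 7 of 8 vertices reached. Graph is disconnected.
Connected components: {1, 2, 3, 4, 5, 6, 8}, {7}
Number of connected components: 2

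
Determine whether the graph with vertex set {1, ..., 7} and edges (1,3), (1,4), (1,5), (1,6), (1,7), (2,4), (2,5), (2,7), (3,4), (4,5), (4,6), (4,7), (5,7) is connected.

Step 1: Build adjacency list from edges:
  1: 3, 4, 5, 6, 7
  2: 4, 5, 7
  3: 1, 4
  4: 1, 2, 3, 5, 6, 7
  5: 1, 2, 4, 7
  6: 1, 4
  7: 1, 2, 4, 5

Step 2: Run BFS/DFS from vertex 1:
  Visited: {1, 3, 4, 5, 6, 7, 2}
  Reached 7 of 7 vertices

Step 3: All 7 vertices reached from vertex 1, so the graph is connected.
Answer: Yes, the graph is connected.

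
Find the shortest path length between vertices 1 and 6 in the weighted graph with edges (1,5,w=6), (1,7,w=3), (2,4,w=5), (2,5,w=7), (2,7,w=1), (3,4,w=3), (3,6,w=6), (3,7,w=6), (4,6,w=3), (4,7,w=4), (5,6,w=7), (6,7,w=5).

Step 1: Build adjacency list with weights:
  1: 5(w=6), 7(w=3)
  2: 4(w=5), 5(w=7), 7(w=1)
  3: 4(w=3), 6(w=6), 7(w=6)
  4: 2(w=5), 3(w=3), 6(w=3), 7(w=4)
  5: 1(w=6), 2(w=7), 6(w=7)
  6: 3(w=6), 4(w=3), 5(w=7), 7(w=5)
  7: 1(w=3), 2(w=1), 3(w=6), 4(w=4), 6(w=5)

Step 2: Apply Dijkstra's algorithm from vertex 1:
  Visit vertex 1 (distance=0)
    Update dist[5] = 6
    Update dist[7] = 3
  Visit vertex 7 (distance=3)
    Update dist[2] = 4
    Update dist[3] = 9
    Update dist[4] = 7
    Update dist[6] = 8
  Visit vertex 2 (distance=4)
  Visit vertex 5 (distance=6)
  Visit vertex 4 (distance=7)
  Visit vertex 6 (distance=8)

Step 3: Shortest path: 1 -> 7 -> 6
Total weight: 3 + 5 = 8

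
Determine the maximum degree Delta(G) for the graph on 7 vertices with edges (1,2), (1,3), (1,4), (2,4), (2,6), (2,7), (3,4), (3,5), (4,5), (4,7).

Step 1: Count edges incident to each vertex:
  deg(1) = 3 (neighbors: 2, 3, 4)
  deg(2) = 4 (neighbors: 1, 4, 6, 7)
  deg(3) = 3 (neighbors: 1, 4, 5)
  deg(4) = 5 (neighbors: 1, 2, 3, 5, 7)
  deg(5) = 2 (neighbors: 3, 4)
  deg(6) = 1 (neighbors: 2)
  deg(7) = 2 (neighbors: 2, 4)

Step 2: Find maximum:
  max(3, 4, 3, 5, 2, 1, 2) = 5 (vertex 4)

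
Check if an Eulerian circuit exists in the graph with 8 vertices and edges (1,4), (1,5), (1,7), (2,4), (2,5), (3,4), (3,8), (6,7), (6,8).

Step 1: Find the degree of each vertex:
  deg(1) = 3
  deg(2) = 2
  deg(3) = 2
  deg(4) = 3
  deg(5) = 2
  deg(6) = 2
  deg(7) = 2
  deg(8) = 2

Step 2: Count vertices with odd degree:
  Odd-degree vertices: 1, 4 (2 total)

Step 3: Apply Euler's theorem:
  - Eulerian circuit exists iff graph is connected and all vertices have even degree
  - Eulerian path exists iff graph is connected and has 0 or 2 odd-degree vertices

Graph is connected with exactly 2 odd-degree vertices (1, 4).
Eulerian path exists (starting and ending at the odd-degree vertices), but no Eulerian circuit.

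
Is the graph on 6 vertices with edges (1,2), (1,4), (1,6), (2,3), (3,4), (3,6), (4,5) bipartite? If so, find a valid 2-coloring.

Step 1: Attempt 2-coloring using BFS:
  Start at vertex 1, assign color 0
  Color vertex 2 with color 1 (neighbor of 1)
  Color vertex 4 with color 1 (neighbor of 1)
  Color vertex 6 with color 1 (neighbor of 1)
  Color vertex 3 with color 0 (neighbor of 2)
  Color vertex 5 with color 0 (neighbor of 4)

Step 2: 2-coloring succeeded. No conflicts found.
  Set A (color 0): {1, 3, 5}
  Set B (color 1): {2, 4, 6}

The graph is bipartite with partition {1, 3, 5}, {2, 4, 6}.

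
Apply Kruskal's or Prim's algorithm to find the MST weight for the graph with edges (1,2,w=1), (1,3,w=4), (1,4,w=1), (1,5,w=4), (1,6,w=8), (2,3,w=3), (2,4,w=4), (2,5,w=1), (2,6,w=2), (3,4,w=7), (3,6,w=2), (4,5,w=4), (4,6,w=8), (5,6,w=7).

Apply Kruskal's algorithm (sort edges by weight, add if no cycle):

Sorted edges by weight:
  (1,4) w=1
  (1,2) w=1
  (2,5) w=1
  (2,6) w=2
  (3,6) w=2
  (2,3) w=3
  (1,3) w=4
  (1,5) w=4
  (2,4) w=4
  (4,5) w=4
  (3,4) w=7
  (5,6) w=7
  (1,6) w=8
  (4,6) w=8

Add edge (1,4) w=1 -- no cycle. Running total: 1
Add edge (1,2) w=1 -- no cycle. Running total: 2
Add edge (2,5) w=1 -- no cycle. Running total: 3
Add edge (2,6) w=2 -- no cycle. Running total: 5
Add edge (3,6) w=2 -- no cycle. Running total: 7

MST edges: (1,4,w=1), (1,2,w=1), (2,5,w=1), (2,6,w=2), (3,6,w=2)
Total MST weight: 1 + 1 + 1 + 2 + 2 = 7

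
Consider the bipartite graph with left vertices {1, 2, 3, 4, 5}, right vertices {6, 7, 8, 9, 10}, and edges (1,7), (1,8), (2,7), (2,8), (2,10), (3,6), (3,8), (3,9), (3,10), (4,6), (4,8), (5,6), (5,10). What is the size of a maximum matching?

Step 1: List the neighbors of each left vertex:
  1: 7, 8
  2: 7, 8, 10
  3: 6, 8, 9, 10
  4: 6, 8
  5: 6, 10

Step 2: Greedily match left vertices, then look for augmenting paths:
  Match 1 -- 7
  Match 2 -- 8
  Match 3 -- 9
  Match 4 -- 6
  Match 5 -- 10
  No augmenting path remains.

Step 3: Verify this is maximum:
  Matching size 5 = min(|L|, |R|) = min(5, 5), which is an upper bound, so this matching is maximum.

Maximum matching: {(1,7), (2,8), (3,9), (4,6), (5,10)}
Size: 5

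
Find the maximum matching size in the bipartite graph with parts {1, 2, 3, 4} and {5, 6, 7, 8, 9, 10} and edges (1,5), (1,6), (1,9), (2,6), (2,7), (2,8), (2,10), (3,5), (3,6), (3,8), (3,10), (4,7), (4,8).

Step 1: List the neighbors of each left vertex:
  1: 5, 6, 9
  2: 6, 7, 8, 10
  3: 5, 6, 8, 10
  4: 7, 8

Step 2: Greedily match left vertices, then look for augmenting paths:
  Match 1 -- 5
  Match 2 -- 6
  Match 3 -- 8
  Match 4 -- 7
  No augmenting path remains.

Step 3: Verify this is maximum:
  Matching size 4 = min(|L|, |R|) = min(4, 6), which is an upper bound, so this matching is maximum.

Maximum matching: {(1,5), (2,6), (3,8), (4,7)}
Size: 4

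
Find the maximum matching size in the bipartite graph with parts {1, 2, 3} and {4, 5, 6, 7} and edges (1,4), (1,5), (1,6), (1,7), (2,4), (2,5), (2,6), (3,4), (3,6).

Step 1: List the neighbors of each left vertex:
  1: 4, 5, 6, 7
  2: 4, 5, 6
  3: 4, 6

Step 2: Greedily match left vertices, then look for augmenting paths:
  Match 1 -- 4
  Match 2 -- 5
  Match 3 -- 6
  No augmenting path remains.

Step 3: Verify this is maximum:
  Matching size 3 = min(|L|, |R|) = min(3, 4), which is an upper bound, so this matching is maximum.

Maximum matching: {(1,4), (2,5), (3,6)}
Size: 3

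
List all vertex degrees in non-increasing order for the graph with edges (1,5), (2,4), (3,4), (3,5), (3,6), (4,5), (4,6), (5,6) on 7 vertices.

Step 1: Count edges incident to each vertex:
  deg(1) = 1 (neighbors: 5)
  deg(2) = 1 (neighbors: 4)
  deg(3) = 3 (neighbors: 4, 5, 6)
  deg(4) = 4 (neighbors: 2, 3, 5, 6)
  deg(5) = 4 (neighbors: 1, 3, 4, 6)
  deg(6) = 3 (neighbors: 3, 4, 5)
  deg(7) = 0 (neighbors: none)

Step 2: Sort degrees in non-increasing order:
  Degrees: [1, 1, 3, 4, 4, 3, 0] -> sorted: [4, 4, 3, 3, 1, 1, 0]

Degree sequence: [4, 4, 3, 3, 1, 1, 0]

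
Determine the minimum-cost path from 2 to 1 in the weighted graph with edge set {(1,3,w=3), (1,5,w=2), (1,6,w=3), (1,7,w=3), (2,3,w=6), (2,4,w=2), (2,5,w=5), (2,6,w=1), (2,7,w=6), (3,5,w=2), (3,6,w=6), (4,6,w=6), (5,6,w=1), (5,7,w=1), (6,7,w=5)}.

Step 1: Build adjacency list with weights:
  1: 3(w=3), 5(w=2), 6(w=3), 7(w=3)
  2: 3(w=6), 4(w=2), 5(w=5), 6(w=1), 7(w=6)
  3: 1(w=3), 2(w=6), 5(w=2), 6(w=6)
  4: 2(w=2), 6(w=6)
  5: 1(w=2), 2(w=5), 3(w=2), 6(w=1), 7(w=1)
  6: 1(w=3), 2(w=1), 3(w=6), 4(w=6), 5(w=1), 7(w=5)
  7: 1(w=3), 2(w=6), 5(w=1), 6(w=5)

Step 2: Apply Dijkstra's algorithm from vertex 2:
  Visit vertex 2 (distance=0)
    Update dist[3] = 6
    Update dist[4] = 2
    Update dist[5] = 5
    Update dist[6] = 1
    Update dist[7] = 6
  Visit vertex 6 (distance=1)
    Update dist[1] = 4
    Update dist[5] = 2
  Visit vertex 4 (distance=2)
  Visit vertex 5 (distance=2)
    Update dist[3] = 4
    Update dist[7] = 3
  Visit vertex 7 (distance=3)
  Visit vertex 1 (distance=4)

Step 3: Shortest path: 2 -> 6 -> 1
Total weight: 1 + 3 = 4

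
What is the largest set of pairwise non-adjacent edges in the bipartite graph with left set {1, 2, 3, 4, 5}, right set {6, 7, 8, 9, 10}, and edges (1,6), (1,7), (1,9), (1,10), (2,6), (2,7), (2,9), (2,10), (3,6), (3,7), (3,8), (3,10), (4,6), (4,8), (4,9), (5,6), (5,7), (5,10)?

Step 1: List the neighbors of each left vertex:
  1: 6, 7, 9, 10
  2: 6, 7, 9, 10
  3: 6, 7, 8, 10
  4: 6, 8, 9
  5: 6, 7, 10

Step 2: Greedily match left vertices, then look for augmenting paths:
  Match 1 -- 6
  Match 2 -- 7
  Match 3 -- 8
  Match 4 -- 9
  Match 5 -- 10
  No augmenting path remains.

Step 3: Verify this is maximum:
  Matching size 5 = min(|L|, |R|) = min(5, 5), which is an upper bound, so this matching is maximum.

Maximum matching: {(1,6), (2,7), (3,8), (4,9), (5,10)}
Size: 5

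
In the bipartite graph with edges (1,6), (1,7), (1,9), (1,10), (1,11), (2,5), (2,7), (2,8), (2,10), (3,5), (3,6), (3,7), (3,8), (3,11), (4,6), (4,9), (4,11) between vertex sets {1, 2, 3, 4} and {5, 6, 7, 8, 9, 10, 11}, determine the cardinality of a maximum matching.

Step 1: List the neighbors of each left vertex:
  1: 6, 7, 9, 10, 11
  2: 5, 7, 8, 10
  3: 5, 6, 7, 8, 11
  4: 6, 9, 11

Step 2: Greedily match left vertices, then look for augmenting paths:
  Match 1 -- 6
  Match 2 -- 5
  Match 3 -- 7
  Match 4 -- 9
  No augmenting path remains.

Step 3: Verify this is maximum:
  Matching size 4 = min(|L|, |R|) = min(4, 7), which is an upper bound, so this matching is maximum.

Maximum matching: {(1,6), (2,5), (3,7), (4,9)}
Size: 4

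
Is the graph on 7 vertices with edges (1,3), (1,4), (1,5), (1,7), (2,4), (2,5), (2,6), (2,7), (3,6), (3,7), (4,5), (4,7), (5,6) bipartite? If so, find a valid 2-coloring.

Step 1: Attempt 2-coloring using BFS:
  Start at vertex 1, assign color 0
  Color vertex 3 with color 1 (neighbor of 1)
  Color vertex 4 with color 1 (neighbor of 1)
  Color vertex 5 with color 1 (neighbor of 1)
  Color vertex 7 with color 1 (neighbor of 1)
  Color vertex 6 with color 0 (neighbor of 3)

Step 2: Conflict found! Vertices 3 and 7 are adjacent but have the same color.
This means the graph contains an odd cycle.

The graph is NOT bipartite.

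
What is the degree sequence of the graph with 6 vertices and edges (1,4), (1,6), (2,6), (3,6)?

Step 1: Count edges incident to each vertex:
  deg(1) = 2 (neighbors: 4, 6)
  deg(2) = 1 (neighbors: 6)
  deg(3) = 1 (neighbors: 6)
  deg(4) = 1 (neighbors: 1)
  deg(5) = 0 (neighbors: none)
  deg(6) = 3 (neighbors: 1, 2, 3)

Step 2: Sort degrees in non-increasing order:
  Degrees: [2, 1, 1, 1, 0, 3] -> sorted: [3, 2, 1, 1, 1, 0]

Degree sequence: [3, 2, 1, 1, 1, 0]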